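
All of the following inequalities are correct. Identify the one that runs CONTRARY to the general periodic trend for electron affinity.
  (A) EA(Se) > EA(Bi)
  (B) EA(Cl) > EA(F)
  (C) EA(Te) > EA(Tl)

The general trend: electron affinity increases across a period and decreases down a group.
(A) Se (period 4, group 16) vs Bi (period 6, group 15): the stated order agrees with the simple trend.
(B) Cl (period 3, group 17) vs F (period 2, group 17): the stated order contradicts the simple trend.
(C) Te (period 5, group 16) vs Tl (period 6, group 13): the stated order agrees with the simple trend.
The exception is (B): F's small 2p subshell makes the incoming electron feel strong e⁻–e⁻ repulsion, so Cl actually releases more energy on gaining an electron.

(B)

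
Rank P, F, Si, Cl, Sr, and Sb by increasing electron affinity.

F is in period 2, group 17; Si is in period 3, group 14; P is in period 3, group 15; Cl is in period 3, group 17; Sr is in period 5, group 2; Sb is in period 5, group 15.
EA tends to increase across a period and decrease down a group, though the pattern is less regular than for IE or radius.
Here both period and group differ, so the two effects have to be weighed against each other.
P > Sr: relative to Sr, both the across-period and down-group shifts push P's electron affinity up.
Sb > P: this pair runs against the simple trend — see the exception note.
Si > Sb: period and group pull opposite ways; the down-group shift dominates (134 vs 103 kJ/mol).
F > Si: relative to Si, both the across-period and down-group shifts push F's electron affinity up.
Cl > F: this pair runs against the simple trend — see the exception note.
Note the exception: Sb has a higher electron affinity than P, contrary to the simple trend — both are half-filled np³, but the pairing/repulsion penalty for the added electron shrinks as the p orbitals become larger and more diffuse down the group, and for Sb that outweighs the weaker nuclear attraction.
Note the exception: Cl has a higher electron affinity than F, contrary to the simple trend — F's small 2p subshell makes the incoming electron feel strong e⁻–e⁻ repulsion, so Cl actually releases more energy on gaining an electron.
Note the exception: Si has a higher electron affinity than P, contrary to the simple trend — adding an electron to P's half-filled 3p³ is unfavourable, so Si (3p²) has the more exothermic EA.
Approximate values (kJ/mol): F 328, Si 134, P 72, Cl 349, Sr 5, Sb 103.
So from lowest to highest: Sr < P < Sb < Si < F < Cl.

Sr < P < Sb < Si < F < Cl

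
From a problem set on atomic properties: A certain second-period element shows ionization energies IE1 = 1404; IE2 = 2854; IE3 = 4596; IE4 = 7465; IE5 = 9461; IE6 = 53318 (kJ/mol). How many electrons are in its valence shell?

Look for the largest jump between consecutive ionization energies: IE6/IE5 ≈ 5.6, far larger than any earlier ratio.
That jump marks the point where a core electron is being removed. So the atom has 5 valence electrons.

5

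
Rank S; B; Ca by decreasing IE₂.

B, S, Ca

Consider each +1 ion: S⁺ still has 5 valence electrons; B⁺ still has 2 valence electrons; Ca⁺ still has 1 valence electron.
All are still removing valence electrons, so compare the +1 ions as you would atoms: IE_2 generally rises across a period (higher Z_eff) and falls down a group (larger shell), subject to the usual subshell exceptions.
Valence configurations: S⁺ [Ne]3s²3p³, B⁺ [He]2s², Ca⁺ [Ar]4s¹.
Tabulated IE_2 (kJ/mol): S 2252, B 2427, Ca 1145.
Hence IE_2: Ca < S < B.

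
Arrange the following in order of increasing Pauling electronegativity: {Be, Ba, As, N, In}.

Be is in period 2, group 2; N is in period 2, group 15; As is in period 4, group 15; In is in period 5, group 13; Ba is in period 6, group 2.
Atoms toward the upper right of the periodic table pull bonding electrons most strongly.
Here both period and group differ, so the two effects have to be weighed against each other.
Be > Ba: they share group 2; the group trend gives Be the larger value.
In > Be: the two effects oppose for this pair; the across-period effect wins (1.78 vs 1.57).
As > In: relative to In, both the across-period and down-group shifts push As's electronegativity up.
N > As: N sits above As in group 15, so the down-group effect alone puts N higher.
Tabulated electronegativity (Pauling): Be 1.57, N 3.04, As 2.18, In 1.78, Ba 0.89.
So from lowest to highest: Ba < Be < In < As < N.

Ba, Be, In, As, N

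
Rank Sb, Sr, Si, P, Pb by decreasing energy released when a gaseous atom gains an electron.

Si > Sb > P > Pb > Sr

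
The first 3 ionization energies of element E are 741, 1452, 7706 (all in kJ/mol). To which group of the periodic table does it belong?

Look for the largest jump between consecutive ionization energies: IE3/IE2 ≈ 5.3, far larger than any earlier ratio.
That jump marks the point where a core electron is being removed. So the atom has 2 valence electrons.
A main-group element with 2 valence electrons is in group 2.

Group 2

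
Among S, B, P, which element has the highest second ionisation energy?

B

Consider each +1 ion: S⁺ still has 5 valence electrons; B⁺ still has 2 valence electrons; P⁺ still has 4 valence electrons.
All are still removing valence electrons, so compare the +1 ions as you would atoms: IE_2 generally rises across a period (higher Z_eff) and falls down a group (larger shell), subject to the usual subshell exceptions.
Valence configurations: S⁺ [Ne]3s²3p³, B⁺ [He]2s², P⁺ [Ne]3s²3p².
The numbers (kJ/mol): S 2252, B 2427, P 1907.
Putting it together, IE_2: P < S < B.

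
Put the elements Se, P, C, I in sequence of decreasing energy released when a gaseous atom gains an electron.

Electron affinity generally becomes more exothermic across a period toward the halogens and less exothermic down a group.
A diagonal step moves right (one effect) and down (the opposite effect) at once.
C > P: period and group pull opposite ways; the down-group shift dominates (122 vs 72 kJ/mol).
Se > C: the two effects oppose for this pair; the across-period effect wins (195 vs 122 kJ/mol).
I > Se: period and group pull opposite ways; the across-period shift dominates (295 vs 195 kJ/mol).
Tabulated electron affinity (kJ/mol): C 122, P 72, Se 195, I 295.
So from highest to lowest: I > Se > C > P.

I > Se > C > P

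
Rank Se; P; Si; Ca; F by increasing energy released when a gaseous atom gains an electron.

Ca < P < Si < Se < F

F is in period 2, group 17; Si is in period 3, group 14; P is in period 3, group 15; Ca is in period 4, group 2; Se is in period 4, group 16.
Atoms with high Z_eff and room in the valence shell (especially the halogens) have the most exothermic electron affinities.
Here both period and group differ, so the two effects have to be weighed against each other.
P > Ca: relative to Ca, both the across-period and down-group shifts push P's electron affinity up.
Si > P: this pair runs against the simple trend — see the exception note.
Se > Si: period and group pull opposite ways; the across-period shift dominates (195 vs 134 kJ/mol).
F > Se: both effects reinforce here, so F is clearly the higher of the two.
Note the exception: Si has a higher electron affinity than P, contrary to the simple trend — adding an electron to P's half-filled 3p³ is unfavourable, so Si (3p²) has the more exothermic EA.
Approximate values (kJ/mol): F 328, Si 134, P 72, Ca 2, Se 195.
So from lowest to highest: Ca < P < Si < Se < F.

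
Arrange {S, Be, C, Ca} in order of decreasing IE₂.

C > S > Be > Ca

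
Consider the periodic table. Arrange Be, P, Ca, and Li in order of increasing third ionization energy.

IE_3 is the cost of taking one more electron from the +2 cation: Be²⁺ is the bare [He] core; P²⁺ still has 3 valence electrons; Ca²⁺ is the bare [Ar] core; Li²⁺ is already 1 electron into the core.
Pulling an electron out of a noble-gas core costs far more than removing a remaining valence electron, so Ca, Li and Be sit at the high end of IE_3.
Approximate IE_3 values (kJ/mol): Be 14849, P 2914, Ca 4912, Li 11815.
So the third ionization energies run P < Ca < Li < Be.

P < Ca < Li < Be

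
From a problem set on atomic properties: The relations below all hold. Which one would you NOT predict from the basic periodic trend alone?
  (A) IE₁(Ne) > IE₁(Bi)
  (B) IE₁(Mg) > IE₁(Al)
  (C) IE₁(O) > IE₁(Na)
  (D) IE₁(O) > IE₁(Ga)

(B)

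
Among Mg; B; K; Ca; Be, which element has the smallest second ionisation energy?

Ca

Consider each +1 ion: Mg⁺ still has 1 valence electron; B⁺ still has 2 valence electrons; K⁺ is the bare [Ar] core; Ca⁺ still has 1 valence electron; Be⁺ still has 1 valence electron.
Core electrons are held far more tightly than valence electrons, so K tops the IE_2 order.
Valence configurations: Mg⁺ [Ne]3s¹, B⁺ [He]2s², Ca⁺ [Ar]4s¹, Be⁺ [He]2s¹.
Approximate IE_2 values (kJ/mol): Mg 1451, B 2427, K 3052, Ca 1145, Be 1757.
Putting it together, IE_2: Ca < Mg < Be < B < K.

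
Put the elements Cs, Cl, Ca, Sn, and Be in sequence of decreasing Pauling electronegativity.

Be is in period 2, group 2; Cl is in period 3, group 17; Ca is in period 4, group 2; Sn is in period 5, group 14; Cs is in period 6, group 1.
Atoms toward the upper right of the periodic table pull bonding electrons most strongly.
Here both period and group differ, so the two effects have to be weighed against each other.
Ca > Cs: relative to Cs, both the across-period and down-group shifts push Ca's electronegativity up.
Be > Ca: they share group 2; the group trend gives Be the larger value.
Sn > Be: the two effects oppose for this pair; the across-period effect wins (1.96 vs 1.57).
Cl > Sn: relative to Sn, both the across-period and down-group shifts push Cl's electronegativity up.
For reference (Pauling): Be 1.57, Cl 3.16, Ca 1.00, Sn 1.96, Cs 0.79.
So from highest to lowest: Cl > Sn > Be > Ca > Cs.

Cl > Sn > Be > Ca > Cs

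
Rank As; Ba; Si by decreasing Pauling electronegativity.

As > Si > Ba

Si is in period 3, group 14; As is in period 4, group 15; Ba is in period 6, group 2.
Smaller atoms with higher effective nuclear charge are more electronegative.
Neither a single period nor a single group — weigh both effects.
Si > Ba: relative to Ba, both the across-period and down-group shifts push Si's electronegativity up.
As > Si: the two effects oppose for this pair; the across-period effect wins (2.18 vs 1.90).
For reference (Pauling): Si 1.90, As 2.18, Ba 0.89.
So from highest to lowest: As > Si > Ba.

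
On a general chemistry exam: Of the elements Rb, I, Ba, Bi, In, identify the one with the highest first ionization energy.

Rb is in period 5, group 1; In is in period 5, group 13; I is in period 5, group 17; Ba is in period 6, group 2; Bi is in period 6, group 15.
IE₁ increases left→right with effective nuclear charge and decreases top→bottom as the valence shell moves farther out.
These span different periods and groups, so the two trends combine.
Ba > Rb: period and group pull opposite ways; the across-period shift dominates (503 vs 403 kJ/mol).
In > Ba: both effects reinforce here, so In is clearly the higher of the two.
Bi > In: the two effects oppose for this pair; the across-period effect wins (703 vs 558 kJ/mol).
I > Bi: relative to Bi, both the across-period and down-group shifts push I's first ionization energy up.
Tabulated first ionization energy (kJ/mol): Rb 403, In 558, I 1008, Ba 503, Bi 703.
The highest first ionization energy among these belongs to I.

I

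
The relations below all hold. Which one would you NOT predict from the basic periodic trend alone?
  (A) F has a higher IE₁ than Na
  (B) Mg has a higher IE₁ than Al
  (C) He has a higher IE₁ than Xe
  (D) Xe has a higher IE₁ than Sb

(B)

The general trend: IE₁ increases across a period and decreases down a group.
(A) F (period 2, group 17) vs Na (period 3, group 1): the stated order agrees with the simple trend.
(B) Mg (period 3, group 2) vs Al (period 3, group 13): the stated order contradicts the simple trend.
(C) He (period 1, group 18) vs Xe (period 5, group 18): the stated order agrees with the simple trend.
(D) Xe (period 5, group 18) vs Sb (period 5, group 15): the stated order agrees with the simple trend.
The exception is (B): Al's single 3p electron is easier to remove than one from Mg's filled 3s².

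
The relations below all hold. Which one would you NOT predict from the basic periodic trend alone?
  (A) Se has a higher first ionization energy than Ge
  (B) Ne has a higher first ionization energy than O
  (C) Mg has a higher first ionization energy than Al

The general trend: first ionization energy increases across a period and decreases down a group.
(A) Se (period 4, group 16) vs Ge (period 4, group 14): the stated order agrees with the simple trend.
(B) Ne (period 2, group 18) vs O (period 2, group 16): the stated order agrees with the simple trend.
(C) Mg (period 3, group 2) vs Al (period 3, group 13): the stated order contradicts the simple trend.
The exception is (C): Al's single 3p electron is easier to remove than one from Mg's filled 3s².

(C)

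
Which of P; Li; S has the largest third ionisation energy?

Li

After 2 electrons have been removed, what remains? P²⁺ still has 3 valence electrons; Li²⁺ is already 1 electron into the core; S²⁺ still has 4 valence electrons.
Breaking into a closed-shell core is much more expensive than removing a leftover valence electron — Li has the largest IE_3 here.
Valence configurations: P²⁺ [Ne]3s²3p¹, S²⁺ [Ne]3s²3p².
Approximate IE_3 values (kJ/mol): P 2914, Li 11815, S 3357.
Putting it together, IE_3: P < S < Li.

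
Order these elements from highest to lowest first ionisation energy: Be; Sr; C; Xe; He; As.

He is in period 1, group 18; Be is in period 2, group 2; C is in period 2, group 14; As is in period 4, group 15; Sr is in period 5, group 2; Xe is in period 5, group 18.
Across a period the outer electron is held more tightly (higher IE₁); down a group it sits in a higher shell, more shielded, and comes off more easily.
Here both period and group differ, so the two effects have to be weighed against each other.
Be > Sr: Be sits above Sr in group 2, so the down-group effect alone puts Be higher.
As > Be: the two effects oppose for this pair; the across-period effect wins (947 vs 900 kJ/mol).
C > As: period and group pull opposite ways; the down-group shift dominates (1086 vs 947 kJ/mol).
Xe > C: the two effects oppose for this pair; the across-period effect wins (1170 vs 1086 kJ/mol).
He > Xe: He sits above Xe in group 18, so the down-group effect alone puts He higher.
For reference (kJ/mol): He 2372, Be 900, C 1086, As 947, Sr 550, Xe 1170.
So from highest to lowest: He > Xe > C > As > Be > Sr.

He, Xe, C, As, Be, Sr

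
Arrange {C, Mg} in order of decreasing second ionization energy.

IE_2 is the cost of taking one more electron from the +1 cation: C⁺ still has 3 valence electrons; Mg⁺ still has 1 valence electron.
All are still removing valence electrons, so compare the +1 ions as you would atoms: IE_2 generally rises across a period (higher Z_eff) and falls down a group (larger shell), subject to the usual subshell exceptions.
Valence configurations: C⁺ [He]2s²2p¹, Mg⁺ [Ne]3s¹.
Approximate IE_2 values (kJ/mol): C 2353, Mg 1451.
Hence IE_2: Mg < C.

C, Mg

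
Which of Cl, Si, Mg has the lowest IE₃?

Si

IE_3 is the cost of taking one more electron from the +2 cation: Cl²⁺ still has 5 valence electrons; Si²⁺ still has 2 valence electrons; Mg²⁺ is the bare [Ne] core.
Breaking into a closed-shell core is much more expensive than removing a leftover valence electron — Mg has the largest IE_3 here.
Valence configurations: Cl²⁺ [Ne]3s²3p³, Si²⁺ [Ne]3s².
Tabulated IE_3 (kJ/mol): Cl 3822, Si 3232, Mg 7733.
Putting it together, IE_3: Si < Cl < Mg.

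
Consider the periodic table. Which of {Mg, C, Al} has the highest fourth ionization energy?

Consider each +3 ion: Mg³⁺ is already 1 electron into the core; C³⁺ still has 1 valence electron; Al³⁺ is the bare [Ne] core.
Core electrons are held far more tightly than valence electrons, so Mg and Al top the IE_4 order.
The numbers (kJ/mol): Mg 10543, C 6223, Al 11577.
So the fourth ionization energies run C < Mg < Al.

Al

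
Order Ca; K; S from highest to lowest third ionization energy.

Ca > K > S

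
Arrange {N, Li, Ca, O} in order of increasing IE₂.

Ca < N < O < Li

After 1 electron has been removed, what remains? N⁺ still has 4 valence electrons; Li⁺ is the bare [He] core; Ca⁺ still has 1 valence electron; O⁺ still has 5 valence electrons.
Breaking into a closed-shell core is much more expensive than removing a leftover valence electron — Li has the largest IE_2 here.
Valence configurations: N⁺ [He]2s²2p², Ca⁺ [Ar]4s¹, O⁺ [He]2s²2p³.
The numbers (kJ/mol): N 2856, Li 7298, Ca 1145, O 3388.
So the second ionization energies run Ca < N < O < Li.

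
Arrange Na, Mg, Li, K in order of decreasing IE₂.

Li > Na > K > Mg

Consider each +1 ion: Na⁺ is the bare [Ne] core; Mg⁺ still has 1 valence electron; Li⁺ is the bare [He] core; K⁺ is the bare [Ar] core.
Pulling an electron out of a noble-gas core costs far more than removing a remaining valence electron, so K, Na and Li sit at the high end of IE_2.
The numbers (kJ/mol): Na 4562, Mg 1451, Li 7298, K 3052.
Overall IE_2 order: Mg < K < Na < Li.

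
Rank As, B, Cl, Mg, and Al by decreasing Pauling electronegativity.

Cl, As, B, Al, Mg

B is in period 2, group 13; Mg is in period 3, group 2; Al is in period 3, group 13; Cl is in period 3, group 17; As is in period 4, group 15.
Atoms toward the upper right of the periodic table pull bonding electrons most strongly.
Neither a single period nor a single group — weigh both effects.
Al > Mg: Al lies to the right of Mg in period 3, so the across-period effect alone puts Al higher.
B > Al: B sits above Al in group 13, so the down-group effect alone puts B higher.
As > B: the two effects oppose for this pair; the across-period effect wins (2.18 vs 2.04).
Cl > As: both effects reinforce here, so Cl is clearly the higher of the two.
For reference (Pauling): B 2.04, Mg 1.31, Al 1.61, Cl 3.16, As 2.18.
So from highest to lowest: Cl > As > B > Al > Mg.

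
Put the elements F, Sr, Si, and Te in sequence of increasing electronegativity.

Sr < Si < Te < F

F is in period 2, group 17; Si is in period 3, group 14; Sr is in period 5, group 2; Te is in period 5, group 16.
Atoms toward the upper right of the periodic table pull bonding electrons most strongly.
Here both period and group differ, so the two effects have to be weighed against each other.
Si > Sr: both effects reinforce here, so Si is clearly the higher of the two.
Te > Si: period and group pull opposite ways; the across-period shift dominates (2.10 vs 1.90).
F > Te: both effects reinforce here, so F is clearly the higher of the two.
Approximate values (Pauling): F 3.98, Si 1.90, Sr 0.95, Te 2.10.
So from lowest to highest: Sr < Si < Te < F.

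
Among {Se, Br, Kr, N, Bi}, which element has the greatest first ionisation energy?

N is in period 2, group 15; Se is in period 4, group 16; Br is in period 4, group 17; Kr is in period 4, group 18; Bi is in period 6, group 15.
Removing the outermost electron gets harder across a period and easier down a group.
Here both period and group differ, so the two effects have to be weighed against each other.
Se > Bi: relative to Bi, both the across-period and down-group shifts push Se's first ionization energy up.
Br > Se: Br lies to the right of Se in period 4, so the across-period effect alone puts Br higher.
Kr > Br: Kr lies to the right of Br in period 4, so the across-period effect alone puts Kr higher.
N > Kr: the two effects oppose for this pair; the down-group effect wins (1402 vs 1351 kJ/mol).
Approximate values (kJ/mol): N 1402, Se 941, Br 1140, Kr 1351, Bi 703.
The greatest first ionisation energy among these belongs to N.

N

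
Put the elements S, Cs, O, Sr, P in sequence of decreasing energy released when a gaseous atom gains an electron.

S > O > P > Cs > Sr

O is in period 2, group 16; P is in period 3, group 15; S is in period 3, group 16; Sr is in period 5, group 2; Cs is in period 6, group 1.
Atoms with high Z_eff and room in the valence shell (especially the halogens) have the most exothermic electron affinities.
Here both period and group differ, so the two effects have to be weighed against each other.
Cs > Sr: this pair runs against the simple trend — see the exception note.
P > Cs: relative to Cs, both the across-period and down-group shifts push P's electron affinity up.
O > P: both effects reinforce here, so O is clearly the higher of the two.
S > O: this pair runs against the simple trend — see the exception note.
Note the exception: Cs has a higher electron affinity than Sr, contrary to the simple trend — adding an electron to Sr (ns²) has to open a new, higher-energy np subshell, which is unfavourable.
Note the exception: S has a higher electron affinity than O, contrary to the simple trend — the compact 2p subshell of O repels the added electron more than S's larger 3p does.
Tabulated electron affinity (kJ/mol): O 141, P 72, S 200, Sr 5, Cs 46.
So from highest to lowest: S > O > P > Cs > Sr.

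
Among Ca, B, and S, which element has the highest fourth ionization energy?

After 3 electrons have been removed, what remains? Ca³⁺ is already 1 electron into the core; B³⁺ is the bare [He] core; S³⁺ still has 3 valence electrons.
Breaking into a closed-shell core is much more expensive than removing a leftover valence electron — Ca and B have the largest IE_4 here.
The numbers (kJ/mol): Ca 6491, B 25026, S 4556.
Putting it together, IE_4: S < Ca < B.

B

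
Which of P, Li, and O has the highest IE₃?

Li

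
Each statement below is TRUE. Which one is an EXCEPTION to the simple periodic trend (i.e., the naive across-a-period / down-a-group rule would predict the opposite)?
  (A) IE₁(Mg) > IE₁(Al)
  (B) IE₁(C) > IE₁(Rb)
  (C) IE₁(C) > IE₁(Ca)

The general trend: IE₁ increases across a period and decreases down a group.
(A) Mg (period 3, group 2) vs Al (period 3, group 13): the stated order contradicts the simple trend.
(B) C (period 2, group 14) vs Rb (period 5, group 1): the stated order agrees with the simple trend.
(C) C (period 2, group 14) vs Ca (period 4, group 2): the stated order agrees with the simple trend.
The exception is (A): Al's single 3p electron is easier to remove than one from Mg's filled 3s².

(A)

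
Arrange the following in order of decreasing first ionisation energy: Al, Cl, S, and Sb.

Al is in period 3, group 13; S is in period 3, group 16; Cl is in period 3, group 17; Sb is in period 5, group 15.
IE₁ increases left→right with effective nuclear charge and decreases top→bottom as the valence shell moves farther out.
Neither a single period nor a single group — weigh both effects.
Sb > Al: period and group pull opposite ways; the across-period shift dominates (831 vs 578 kJ/mol).
S > Sb: both effects reinforce here, so S is clearly the higher of the two.
Cl > S: both are in period 3; the period trend gives Cl the larger value.
Approximate values (kJ/mol): Al 578, S 1000, Cl 1251, Sb 831.
So from highest to lowest: Cl > S > Sb > Al.

Cl > S > Sb > Al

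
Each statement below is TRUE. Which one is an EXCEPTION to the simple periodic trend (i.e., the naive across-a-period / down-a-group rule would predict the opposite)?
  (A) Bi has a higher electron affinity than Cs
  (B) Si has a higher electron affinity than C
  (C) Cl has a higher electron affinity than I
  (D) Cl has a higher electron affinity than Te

The general trend: electron affinity increases across a period and decreases down a group.
(A) Bi (period 6, group 15) vs Cs (period 6, group 1): the stated order agrees with the simple trend.
(B) Si (period 3, group 14) vs C (period 2, group 14): the stated order contradicts the simple trend.
(C) Cl (period 3, group 17) vs I (period 5, group 17): the stated order agrees with the simple trend.
(D) Cl (period 3, group 17) vs Te (period 5, group 16): the stated order agrees with the simple trend.
The exception is (B): Si's larger, more diffuse 3p orbitals accept an added electron slightly more readily than C's compact 2p.

(B)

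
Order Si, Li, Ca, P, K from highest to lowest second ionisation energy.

After 1 electron has been removed, what remains? Si⁺ still has 3 valence electrons; Li⁺ is the bare [He] core; Ca⁺ still has 1 valence electron; P⁺ still has 4 valence electrons; K⁺ is the bare [Ar] core.
Pulling an electron out of a noble-gas core costs far more than removing a remaining valence electron, so K and Li sit at the high end of IE_2.
Valence configurations: Si⁺ [Ne]3s²3p¹, Ca⁺ [Ar]4s¹, P⁺ [Ne]3s²3p².
Approximate IE_2 values (kJ/mol): Si 1577, Li 7298, Ca 1145, P 1907, K 3052.
Putting it together, IE_2: Ca < Si < P < K < Li.

Li > K > P > Si > Ca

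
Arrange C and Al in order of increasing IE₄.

Consider each +3 ion: C³⁺ still has 1 valence electron; Al³⁺ is the bare [Ne] core.
Pulling an electron out of a noble-gas core costs far more than removing a remaining valence electron, so Al sits at the high end of IE_4.
Tabulated IE_4 (kJ/mol): C 6223, Al 11577.
Putting it together, IE_4: C < Al.

C, Al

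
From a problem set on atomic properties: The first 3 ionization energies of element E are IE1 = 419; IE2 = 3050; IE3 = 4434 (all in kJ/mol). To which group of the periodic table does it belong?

Group 1

Look for the largest jump between consecutive ionization energies: IE2/IE1 ≈ 7.3, far larger than any earlier ratio.
That jump marks the point where a core electron is being removed. So the atom has 1 valence electron.
A main-group element with 1 valence electron is in group 1.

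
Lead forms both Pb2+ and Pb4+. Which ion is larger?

Both ions have Z = 82 protons, but Pb4+ has lost more electrons, so its remaining electrons feel a larger effective nuclear charge per electron and are pulled in more tightly.
Higher positive charge → smaller ion, so Pb2+ > Pb4+.

Pb2+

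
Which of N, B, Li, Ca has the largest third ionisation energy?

Li

The third ionization energy removes an electron from the +2 ion. For each element: N²⁺ still has 3 valence electrons; B²⁺ still has 1 valence electron; Li²⁺ is already 1 electron into the core; Ca²⁺ is the bare [Ar] core.
Breaking into a closed-shell core is much more expensive than removing a leftover valence electron — Ca and Li have the largest IE_3 here.
Valence configurations: N²⁺ [He]2s²2p¹, B²⁺ [He]2s¹.
The numbers (kJ/mol): N 4578, B 3660, Li 11815, Ca 4912.
Hence IE_3: B < N < Ca < Li.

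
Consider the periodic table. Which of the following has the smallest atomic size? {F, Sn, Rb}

F is in period 2, group 17; Rb is in period 5, group 1; Sn is in period 5, group 14.
Moving right in a period, electrons are added to the same shell under a stronger nuclear pull, so atoms get smaller; moving down, a new shell is opened and atoms get larger.
Here both period and group differ, so the two effects have to be weighed against each other.
Sn > F: both effects reinforce here, so Sn is clearly the larger of the two.
Rb > Sn: Rb lies to the left of Sn in period 5, so the across-period effect alone puts Rb larger.
Tabulated atomic radius (pm): F 64, Rb 210, Sn 140.
The smallest atomic size among these belongs to F.

F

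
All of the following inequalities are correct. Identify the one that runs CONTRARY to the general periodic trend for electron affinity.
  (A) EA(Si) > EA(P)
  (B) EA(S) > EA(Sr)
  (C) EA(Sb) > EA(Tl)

The general trend: electron affinity increases across a period and decreases down a group.
(A) Si (period 3, group 14) vs P (period 3, group 15): the stated order contradicts the simple trend.
(B) S (period 3, group 16) vs Sr (period 5, group 2): the stated order agrees with the simple trend.
(C) Sb (period 5, group 15) vs Tl (period 6, group 13): the stated order agrees with the simple trend.
The exception is (A): adding an electron to P's half-filled 3p³ is unfavourable, so Si (3p²) has the more exothermic EA.

(A)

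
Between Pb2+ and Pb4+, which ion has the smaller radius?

Both ions have Z = 82 protons, but Pb4+ has lost more electrons, so its remaining electrons feel a larger effective nuclear charge per electron and are pulled in more tightly.
Higher positive charge → smaller ion, so Pb2+ > Pb4+.

Pb4+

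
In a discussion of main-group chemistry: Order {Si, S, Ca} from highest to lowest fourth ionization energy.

Ca, S, Si

Consider each +3 ion: Si³⁺ still has 1 valence electron; S³⁺ still has 3 valence electrons; Ca³⁺ is already 1 electron into the core.
Core electrons are held far more tightly than valence electrons, so Ca tops the IE_4 order.
Valence configurations: Si³⁺ [Ne]3s¹, S³⁺ [Ne]3s²3p¹.
Approximate IE_4 values (kJ/mol): Si 4356, S 4556, Ca 6491.
Putting it together, IE_4: Si < S < Ca.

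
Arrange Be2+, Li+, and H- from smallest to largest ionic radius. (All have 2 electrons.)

Be2+ < Li+ < H-

All of these have 2 electrons, so size is governed by nuclear charge alone: the more protons, the stronger the pull on the same electron cloud, and the smaller the ion.
Nuclear charges: Be2+ (Z=4), Li+ (Z=3), H- (Z=1).
Smallest to largest: Be2+ < Li+ < H-.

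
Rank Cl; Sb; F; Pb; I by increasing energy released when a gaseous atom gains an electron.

Pb < Sb < I < F < Cl

F is in period 2, group 17; Cl is in period 3, group 17; Sb is in period 5, group 15; I is in period 5, group 17; Pb is in period 6, group 14.
Atoms with high Z_eff and room in the valence shell (especially the halogens) have the most exothermic electron affinities.
These span different periods and groups, so the two trends combine.
Sb > Pb: both effects reinforce here, so Sb is clearly the higher of the two.
I > Sb: both are in period 5; the period trend gives I the larger value.
F > I: F sits above I in group 17, so the down-group effect alone puts F higher.
Cl > F: this pair runs against the simple trend — see the exception note.
Note the exception: Cl has a higher electron affinity than F, contrary to the simple trend — F's small 2p subshell makes the incoming electron feel strong e⁻–e⁻ repulsion, so Cl actually releases more energy on gaining an electron.
For reference (kJ/mol): F 328, Cl 349, Sb 103, I 295, Pb 35.
So from lowest to highest: Pb < Sb < I < F < Cl.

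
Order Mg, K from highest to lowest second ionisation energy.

K > Mg

The second ionization energy removes an electron from the +1 ion. For each element: Mg⁺ still has 1 valence electron; K⁺ is the bare [Ar] core.
Pulling an electron out of a noble-gas core costs far more than removing a remaining valence electron, so K sits at the high end of IE_2.
The numbers (kJ/mol): Mg 1451, K 3052.
Putting it together, IE_2: Mg < K.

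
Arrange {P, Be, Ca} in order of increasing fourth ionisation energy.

After 3 electrons have been removed, what remains? P³⁺ still has 2 valence electrons; Be³⁺ is already 1 electron into the core; Ca³⁺ is already 1 electron into the core.
Pulling an electron out of a noble-gas core costs far more than removing a remaining valence electron, so Ca and Be sit at the high end of IE_4.
Tabulated IE_4 (kJ/mol): P 4964, Be 21007, Ca 6491.
Hence IE_4: P < Ca < Be.

P < Ca < Be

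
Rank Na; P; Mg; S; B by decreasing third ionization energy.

Mg, Na, B, S, P

After 2 electrons have been removed, what remains? Na²⁺ is already 1 electron into the core; P²⁺ still has 3 valence electrons; Mg²⁺ is the bare [Ne] core; S²⁺ still has 4 valence electrons; B²⁺ still has 1 valence electron.
Breaking into a closed-shell core is much more expensive than removing a leftover valence electron — Na and Mg have the largest IE_3 here.
Valence configurations: P²⁺ [Ne]3s²3p¹, S²⁺ [Ne]3s²3p², B²⁺ [He]2s¹.
Approximate IE_3 values (kJ/mol): Na 6910, P 2914, Mg 7733, S 3357, B 3660.
Overall IE_3 order: P < S < B < Na < Mg.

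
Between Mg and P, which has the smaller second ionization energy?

IE_2 is the cost of taking one more electron from the +1 cation: Mg⁺ still has 1 valence electron; P⁺ still has 4 valence electrons.
All are still removing valence electrons, so compare the +1 ions as you would atoms: IE_2 generally rises across a period (higher Z_eff) and falls down a group (larger shell), subject to the usual subshell exceptions.
Valence configurations: Mg⁺ [Ne]3s¹, P⁺ [Ne]3s²3p².
The numbers (kJ/mol): Mg 1451, P 1907.
Putting it together, IE_2: Mg < P.

Mg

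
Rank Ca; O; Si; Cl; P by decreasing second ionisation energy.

IE_2 is the cost of taking one more electron from the +1 cation: Ca⁺ still has 1 valence electron; O⁺ still has 5 valence electrons; Si⁺ still has 3 valence electrons; Cl⁺ still has 6 valence electrons; P⁺ still has 4 valence electrons.
All are still removing valence electrons, so compare the +1 ions as you would atoms: IE_2 generally rises across a period (higher Z_eff) and falls down a group (larger shell), subject to the usual subshell exceptions.
Valence configurations: Ca⁺ [Ar]4s¹, O⁺ [He]2s²2p³, Si⁺ [Ne]3s²3p¹, Cl⁺ [Ne]3s²3p⁴, P⁺ [Ne]3s²3p².
Tabulated IE_2 (kJ/mol): Ca 1145, O 3388, Si 1577, Cl 2298, P 1907.
So the second ionization energies run Ca < Si < P < Cl < O.

O > Cl > P > Si > Ca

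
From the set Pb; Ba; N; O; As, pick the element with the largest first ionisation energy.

N is in period 2, group 15; O is in period 2, group 16; As is in period 4, group 15; Ba is in period 6, group 2; Pb is in period 6, group 14.
Removing the outermost electron gets harder across a period and easier down a group.
These span different periods and groups, so the two trends combine.
Pb > Ba: both are in period 6; the period trend gives Pb the larger value.
As > Pb: both effects reinforce here, so As is clearly the higher of the two.
O > As: both effects reinforce here, so O is clearly the higher of the two.
N > O: this pair runs against the simple trend — see the exception note.
Note the exception: N has a higher first ionization energy than O, contrary to the simple trend — pairing an electron in O's 2p⁴ costs repulsion energy, so O ionizes more easily than half-filled N (2p³).
Approximate values (kJ/mol): N 1402, O 1314, As 947, Ba 503, Pb 716.
The largest first ionisation energy among these belongs to N.

N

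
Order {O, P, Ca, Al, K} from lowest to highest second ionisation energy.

After 1 electron has been removed, what remains? O⁺ still has 5 valence electrons; P⁺ still has 4 valence electrons; Ca⁺ still has 1 valence electron; Al⁺ still has 2 valence electrons; K⁺ is the bare [Ar] core.
Usually core removal costs more than valence removal, but here the competition is close: a tightly held n=2 valence electron can cost more to remove than an n=3 core electron, so the actual values have to decide it.
Valence configurations: O⁺ [He]2s²2p³, P⁺ [Ne]3s²3p², Ca⁺ [Ar]4s¹, Al⁺ [Ne]3s².
The numbers (kJ/mol): O 3388, P 1907, Ca 1145, Al 1817, K 3052.
Overall IE_2 order: Ca < Al < P < K < O.

Ca < Al < P < K < O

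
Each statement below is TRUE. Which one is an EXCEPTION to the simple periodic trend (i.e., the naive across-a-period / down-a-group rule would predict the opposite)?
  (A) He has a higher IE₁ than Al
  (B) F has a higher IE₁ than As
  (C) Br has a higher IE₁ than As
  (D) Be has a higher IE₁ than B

(D)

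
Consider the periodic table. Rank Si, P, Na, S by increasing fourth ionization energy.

Si < S < P < Na

The fourth ionization energy removes an electron from the +3 ion. For each element: Si³⁺ still has 1 valence electron; P³⁺ still has 2 valence electrons; Na³⁺ is already 2 electrons into the core; S³⁺ still has 3 valence electrons.
Core electrons are held far more tightly than valence electrons, so Na tops the IE_4 order.
Valence configurations: Si³⁺ [Ne]3s¹, P³⁺ [Ne]3s², S³⁺ [Ne]3s²3p¹.
S³⁺ loses a lone 3p electron whereas P³⁺ must break into a filled 3s² pair, so IE_4(P) > IE_4(S) even though S has the higher nuclear charge.
The numbers (kJ/mol): Si 4356, P 4964, Na 9543, S 4556.
Hence IE_4: Si < S < P < Na.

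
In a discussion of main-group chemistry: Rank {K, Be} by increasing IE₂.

Be < K

Consider each +1 ion: K⁺ is the bare [Ar] core; Be⁺ still has 1 valence electron.
Core electrons are held far more tightly than valence electrons, so K tops the IE_2 order.
The numbers (kJ/mol): K 3052, Be 1757.
Hence IE_2: Be < K.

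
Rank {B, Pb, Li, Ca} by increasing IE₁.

Li < Ca < Pb < B

Removing the outermost electron gets harder across a period and easier down a group.
Here both period and group differ, so the two effects have to be weighed against each other.
Ca > Li: period and group pull opposite ways; the across-period shift dominates (590 vs 520 kJ/mol).
Pb > Ca: period and group pull opposite ways; the across-period shift dominates (716 vs 590 kJ/mol).
B > Pb: period and group pull opposite ways; the down-group shift dominates (801 vs 716 kJ/mol).
Tabulated first ionization energy (kJ/mol): Li 520, B 801, Ca 590, Pb 716.
So from lowest to highest: Li < Ca < Pb < B.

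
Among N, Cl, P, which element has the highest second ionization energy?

N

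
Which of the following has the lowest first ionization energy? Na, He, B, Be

Na

He is in period 1, group 18; Be is in period 2, group 2; B is in period 2, group 13; Na is in period 3, group 1.
First ionization energy rises across a period (greater Z_eff holds electrons more tightly) and falls down a group (valence electrons are farther from the nucleus).
Neither a single period nor a single group — weigh both effects.
B > Na: relative to Na, both the across-period and down-group shifts push B's first ionization energy up.
Be > B: this pair runs against the simple trend — see the exception note.
He > Be: relative to Be, both the across-period and down-group shifts push He's first ionization energy up.
Note the exception: Be has a higher first ionization energy than B, contrary to the simple trend — removing B's lone 2p electron is easier than breaking Be's filled 2s².
Tabulated first ionization energy (kJ/mol): He 2372, Be 900, B 801, Na 496.
The lowest first ionization energy among these belongs to Na.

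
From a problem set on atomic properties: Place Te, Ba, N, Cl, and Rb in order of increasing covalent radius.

N < Cl < Te < Ba < Rb

Moving right in a period, electrons are added to the same shell under a stronger nuclear pull, so atoms get smaller; moving down, a new shell is opened and atoms get larger.
Neither a single period nor a single group — weigh both effects.
Cl > N: the two effects oppose for this pair; the down-group effect wins (99 vs 71 pm).
Te > Cl: both effects reinforce here, so Te is clearly the larger of the two.
Ba > Te: both effects reinforce here, so Ba is clearly the larger of the two.
Rb > Ba: period and group pull opposite ways; the across-period shift dominates (210 vs 196 pm).
Tabulated atomic radius (pm): N 71, Cl 99, Rb 210, Te 136, Ba 196.
So from smallest to largest: N < Cl < Te < Ba < Rb.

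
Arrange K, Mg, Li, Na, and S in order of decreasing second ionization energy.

The second ionization energy removes an electron from the +1 ion. For each element: K⁺ is the bare [Ar] core; Mg⁺ still has 1 valence electron; Li⁺ is the bare [He] core; Na⁺ is the bare [Ne] core; S⁺ still has 5 valence electrons.
Pulling an electron out of a noble-gas core costs far more than removing a remaining valence electron, so K, Na and Li sit at the high end of IE_2.
Valence configurations: Mg⁺ [Ne]3s¹, S⁺ [Ne]3s²3p³.
Tabulated IE_2 (kJ/mol): K 3052, Mg 1451, Li 7298, Na 4562, S 2252.
So the second ionization energies run Mg < S < K < Na < Li.

Li > Na > K > S > Mg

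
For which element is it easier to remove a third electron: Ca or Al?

Al

After 2 electrons have been removed, what remains? Ca²⁺ is the bare [Ar] core; Al²⁺ still has 1 valence electron.
Core electrons are held far more tightly than valence electrons, so Ca tops the IE_3 order.
Tabulated IE_3 (kJ/mol): Ca 4912, Al 2745.
Putting it together, IE_3: Al < Ca.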